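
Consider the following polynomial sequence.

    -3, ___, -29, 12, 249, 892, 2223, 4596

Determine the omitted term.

Using the last 6 terms:
Δ: 41, 237, 643, 1331, 2373
Δ²: 196, 406, 688, 1042
Δ³: 210, 282, 354
Δ⁴: 72, 72
Constant fourth difference = 72.
Extend backward: 210 − 72 = 138;  196 − 138 = 58;  41 − 58 = -17;  -29 + 17 = -12

-12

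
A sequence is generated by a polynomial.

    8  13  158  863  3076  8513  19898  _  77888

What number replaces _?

41203

Using the first 7 terms:
5, 145, 705, 2213, 5437, 11385
140, 560, 1508, 3224, 5948
420, 948, 1716, 2724
528, 768, 1008
240, 240
Constant fifth difference = 240.
Extend forward: 1008 + 240 = 1248;  2724 + 1248 = 3972;  5948 + 3972 = 9920;  11385 + 9920 = 21305;  19898 + 21305 = 41203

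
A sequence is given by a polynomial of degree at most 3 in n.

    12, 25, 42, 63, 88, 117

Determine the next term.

Δ: 13, 17, 21, 25, 29
Δ²: 4, 4, 4, 4
The second differences are constant (4).
29 + 4 = 33;  117 + 33 = 150

150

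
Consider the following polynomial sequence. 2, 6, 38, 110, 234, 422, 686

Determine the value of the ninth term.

1490

D1: 4, 32, 72, 124, 188, 264
D2: 28, 40, 52, 64, 76
D3: 12, 12, 12, 12
Third differences constant at 12.
76 + 12 = 88;  264 + 88 = 352;  686 + 352 = 1038
88 + 12 = 100;  352 + 100 = 452;  1038 + 452 = 1490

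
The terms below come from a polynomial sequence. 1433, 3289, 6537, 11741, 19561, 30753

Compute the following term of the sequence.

Δ: 1856  3248  5204  7820  11192
Δ²: 1392  1956  2616  3372
Δ³: 564  660  756
Δ⁴: 96  96
The fourth differences are constant (96).
756 + 96 = 852;  3372 + 852 = 4224;  11192 + 4224 = 15416;  30753 + 15416 = 46169

46169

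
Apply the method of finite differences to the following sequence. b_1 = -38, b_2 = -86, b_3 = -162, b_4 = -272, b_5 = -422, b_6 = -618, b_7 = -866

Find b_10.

-1982

-48  -76  -110  -150  -196  -248
-28  -34  -40  -46  -52
-6  -6  -6  -6
The third differences are constant (-6).
-52 − 6 = -58;  -248 − 58 = -306;  -866 − 306 = -1172
-58 − 6 = -64;  -306 − 64 = -370;  -1172 − 370 = -1542
-64 − 6 = -70;  -370 − 70 = -440;  -1542 − 440 = -1982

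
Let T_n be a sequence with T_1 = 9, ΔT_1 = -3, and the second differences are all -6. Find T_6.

-66

Build the table forward from the leading diagonal:
Second differences: -6  -6  -6  -6  -6  -6
First differences: -3  -9  -15  -21  -27  -33
T: 9  6  -3  -18  -39  -66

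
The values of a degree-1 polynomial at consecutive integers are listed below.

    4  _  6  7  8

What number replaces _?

Using the last 3 terms:
Δ: 1, 1
Constant first difference = 1.
Extend backward: 6 − 1 = 5

5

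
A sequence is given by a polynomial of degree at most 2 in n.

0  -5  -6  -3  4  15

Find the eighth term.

49

D1: -5  -1  3  7  11
D2: 4  4  4  4
Constant second difference = 4, so extend:
11 + 4 = 15;  15 + 15 = 30
15 + 4 = 19;  30 + 19 = 49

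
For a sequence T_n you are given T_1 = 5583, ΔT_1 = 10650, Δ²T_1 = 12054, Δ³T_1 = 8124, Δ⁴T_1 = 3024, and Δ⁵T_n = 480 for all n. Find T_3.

38937

Build the table forward from the leading diagonal:
Fifth differences: 480  480  480
Fourth differences: 3024  3504  3984
Third differences: 8124  11148  14652
Second differences: 12054  20178  31326
First differences: 10650  22704  42882
T: 5583  16233  38937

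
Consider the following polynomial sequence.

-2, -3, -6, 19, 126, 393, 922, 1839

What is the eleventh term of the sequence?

8538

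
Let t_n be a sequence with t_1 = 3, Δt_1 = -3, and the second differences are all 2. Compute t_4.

0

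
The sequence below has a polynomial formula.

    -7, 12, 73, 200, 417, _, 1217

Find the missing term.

Using the first 5 terms:
Δ: 19, 61, 127, 217
Δ²: 42, 66, 90
Δ³: 24, 24
Constant third difference = 24.
Extend forward: 90 + 24 = 114;  217 + 114 = 331;  417 + 331 = 748

748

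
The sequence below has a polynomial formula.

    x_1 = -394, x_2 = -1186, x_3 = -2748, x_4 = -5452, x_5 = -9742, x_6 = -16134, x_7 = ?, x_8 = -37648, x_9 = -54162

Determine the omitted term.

-25216

Using the first 6 terms:
-792, -1562, -2704, -4290, -6392
-770, -1142, -1586, -2102
-372, -444, -516
-72, -72
Constant fourth difference = -72.
Extend forward: -516 − 72 = -588;  -2102 − 588 = -2690;  -6392 − 2690 = -9082;  -16134 − 9082 = -25216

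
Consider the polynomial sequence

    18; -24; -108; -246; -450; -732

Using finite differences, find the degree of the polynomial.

3

D1: -42, -84, -138, -204, -282
D2: -42, -54, -66, -78
D3: -12, -12, -12
The third differences are constant, so the polynomial has degree 3.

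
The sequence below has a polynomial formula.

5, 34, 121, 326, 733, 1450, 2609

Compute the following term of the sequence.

4366

29, 87, 205, 407, 717, 1159
58, 118, 202, 310, 442
60, 84, 108, 132
24, 24, 24
The fourth differences are constant (24).
132 + 24 = 156;  442 + 156 = 598;  1159 + 598 = 1757;  2609 + 1757 = 4366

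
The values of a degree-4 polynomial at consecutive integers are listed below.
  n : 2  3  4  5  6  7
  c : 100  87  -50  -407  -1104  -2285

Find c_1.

61

Δ: -13, -137, -357, -697, -1181
Δ²: -124, -220, -340, -484
Δ³: -96, -120, -144
Δ⁴: -24, -24
The fourth differences are constant at -24.
Work back: -96 + 24 = -72;  -124 + 72 = -52;  -13 + 52 = 39;  100 − 39 = 61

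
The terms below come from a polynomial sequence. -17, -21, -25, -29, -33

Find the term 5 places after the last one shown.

-4 , -4 , -4 , -4
First differences constant at -4.
-33 − 4 = -37
-37 − 4 = -41
-41 − 4 = -45
-45 − 4 = -49
-49 − 4 = -53

-53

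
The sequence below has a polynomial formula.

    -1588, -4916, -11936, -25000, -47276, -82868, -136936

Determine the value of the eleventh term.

-3328, -7020, -13064, -22276, -35592, -54068
-3692, -6044, -9212, -13316, -18476
-2352, -3168, -4104, -5160
-816, -936, -1056
-120, -120
Fifth differences constant at -120.
-1056 − 120 = -1176;  -5160 − 1176 = -6336;  -18476 − 6336 = -24812;  -54068 − 24812 = -78880;  -136936 − 78880 = -215816
-1176 − 120 = -1296;  -6336 − 1296 = -7632;  -24812 − 7632 = -32444;  -78880 − 32444 = -111324;  -215816 − 111324 = -327140
-1296 − 120 = -1416;  -7632 − 1416 = -9048;  -32444 − 9048 = -41492;  -111324 − 41492 = -152816;  -327140 − 152816 = -479956
-1416 − 120 = -1536;  -9048 − 1536 = -10584;  -41492 − 10584 = -52076;  -152816 − 52076 = -204892;  -479956 − 204892 = -684848

-684848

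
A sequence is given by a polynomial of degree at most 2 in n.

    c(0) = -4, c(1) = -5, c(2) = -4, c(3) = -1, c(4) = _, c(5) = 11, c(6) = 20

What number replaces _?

4

Using the first 4 terms:
D1: -1, 1, 3
D2: 2, 2
Constant second difference = 2.
Extend forward: 3 + 2 = 5;  -1 + 5 = 4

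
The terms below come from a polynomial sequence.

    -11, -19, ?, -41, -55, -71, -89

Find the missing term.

-29

Using the last 4 terms:
First differences: -14  -16  -18
Second differences: -2  -2
Constant second difference = -2.
Extend backward: -14 + 2 = -12;  -41 + 12 = -29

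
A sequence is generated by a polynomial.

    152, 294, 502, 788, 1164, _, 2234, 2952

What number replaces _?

1642

Using the first 5 terms:
142  208  286  376
66  78  90
12  12
Constant third difference = 12.
Extend forward: 90 + 12 = 102;  376 + 102 = 478;  1164 + 478 = 1642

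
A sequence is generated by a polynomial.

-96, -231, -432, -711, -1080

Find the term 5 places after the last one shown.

-4695

-135, -201, -279, -369
-66, -78, -90
-12, -12
Third differences constant at -12.
-90 − 12 = -102;  -369 − 102 = -471;  -1080 − 471 = -1551
-102 − 12 = -114;  -471 − 114 = -585;  -1551 − 585 = -2136
-114 − 12 = -126;  -585 − 126 = -711;  -2136 − 711 = -2847
-126 − 12 = -138;  -711 − 138 = -849;  -2847 − 849 = -3696
-138 − 12 = -150;  -849 − 150 = -999;  -3696 − 999 = -4695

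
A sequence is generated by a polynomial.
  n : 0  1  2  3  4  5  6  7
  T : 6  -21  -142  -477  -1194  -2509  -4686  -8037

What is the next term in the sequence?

-12922

D1: -27 , -121 , -335 , -717 , -1315 , -2177 , -3351
D2: -94 , -214 , -382 , -598 , -862 , -1174
D3: -120 , -168 , -216 , -264 , -312
D4: -48 , -48 , -48 , -48
The fourth differences are constant (-48).
-312 − 48 = -360;  -1174 − 360 = -1534;  -3351 − 1534 = -4885;  -8037 − 4885 = -12922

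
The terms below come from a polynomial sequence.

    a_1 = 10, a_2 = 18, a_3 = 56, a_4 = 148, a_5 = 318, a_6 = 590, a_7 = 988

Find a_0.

First differences: 8, 38, 92, 170, 272, 398
Second differences: 30, 54, 78, 102, 126
Third differences: 24, 24, 24, 24
The third differences are constant at 24.
Work back: 30 − 24 = 6;  8 − 6 = 2;  10 − 2 = 8

8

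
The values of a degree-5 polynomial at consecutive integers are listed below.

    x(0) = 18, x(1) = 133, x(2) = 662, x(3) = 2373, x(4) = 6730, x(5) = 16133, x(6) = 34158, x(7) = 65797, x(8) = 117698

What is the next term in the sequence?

198405

D1: 115, 529, 1711, 4357, 9403, 18025, 31639, 51901
D2: 414, 1182, 2646, 5046, 8622, 13614, 20262
D3: 768, 1464, 2400, 3576, 4992, 6648
D4: 696, 936, 1176, 1416, 1656
D5: 240, 240, 240, 240
The fifth differences are constant (240).
1656 + 240 = 1896;  6648 + 1896 = 8544;  20262 + 8544 = 28806;  51901 + 28806 = 80707;  117698 + 80707 = 198405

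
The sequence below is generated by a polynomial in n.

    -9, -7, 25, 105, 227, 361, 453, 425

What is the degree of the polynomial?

4

Δ: 2, 32, 80, 122, 134, 92, -28
Δ²: 30, 48, 42, 12, -42, -120
Δ³: 18, -6, -30, -54, -78
Δ⁴: -24, -24, -24, -24
The fourth differences are constant, so the polynomial has degree 4.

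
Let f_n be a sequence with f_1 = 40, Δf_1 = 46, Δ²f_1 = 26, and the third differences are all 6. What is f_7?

826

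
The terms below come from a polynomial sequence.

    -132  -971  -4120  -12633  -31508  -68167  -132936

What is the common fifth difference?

First differences: -839, -3149, -8513, -18875, -36659, -64769
Second differences: -2310, -5364, -10362, -17784, -28110
Third differences: -3054, -4998, -7422, -10326
Fourth differences: -1944, -2424, -2904
Fifth differences: -480, -480

-480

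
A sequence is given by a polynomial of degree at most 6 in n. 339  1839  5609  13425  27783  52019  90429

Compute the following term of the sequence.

Δ: 1500  3770  7816  14358  24236  38410
Δ²: 2270  4046  6542  9878  14174
Δ³: 1776  2496  3336  4296
Δ⁴: 720  840  960
Δ⁵: 120  120
The fifth differences are constant (120).
960 + 120 = 1080;  4296 + 1080 = 5376;  14174 + 5376 = 19550;  38410 + 19550 = 57960;  90429 + 57960 = 148389

148389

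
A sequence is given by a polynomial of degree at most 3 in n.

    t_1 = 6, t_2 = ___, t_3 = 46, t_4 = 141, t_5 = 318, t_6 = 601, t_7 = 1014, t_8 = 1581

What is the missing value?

9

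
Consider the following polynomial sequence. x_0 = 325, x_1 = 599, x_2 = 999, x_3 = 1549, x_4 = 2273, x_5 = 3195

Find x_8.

D1: 274 , 400 , 550 , 724 , 922
D2: 126 , 150 , 174 , 198
D3: 24 , 24 , 24
Constant third difference = 24, so extend:
198 + 24 = 222;  922 + 222 = 1144;  3195 + 1144 = 4339
222 + 24 = 246;  1144 + 246 = 1390;  4339 + 1390 = 5729
246 + 24 = 270;  1390 + 270 = 1660;  5729 + 1660 = 7389

7389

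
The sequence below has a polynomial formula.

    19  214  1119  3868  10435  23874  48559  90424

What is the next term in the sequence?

D1: 195, 905, 2749, 6567, 13439, 24685, 41865
D2: 710, 1844, 3818, 6872, 11246, 17180
D3: 1134, 1974, 3054, 4374, 5934
D4: 840, 1080, 1320, 1560
D5: 240, 240, 240
Constant fifth difference = 240, so extend:
1560 + 240 = 1800;  5934 + 1800 = 7734;  17180 + 7734 = 24914;  41865 + 24914 = 66779;  90424 + 66779 = 157203

157203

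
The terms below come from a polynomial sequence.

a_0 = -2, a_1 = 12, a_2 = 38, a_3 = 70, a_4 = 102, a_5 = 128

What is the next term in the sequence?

D1: 14, 26, 32, 32, 26
D2: 12, 6, 0, -6
D3: -6, -6, -6
The third differences are constant (-6).
-6 − 6 = -12;  26 − 12 = 14;  128 + 14 = 142

142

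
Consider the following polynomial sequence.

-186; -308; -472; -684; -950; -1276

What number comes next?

-1668

First differences: -122, -164, -212, -266, -326
Second differences: -42, -48, -54, -60
Third differences: -6, -6, -6
The third differences are constant (-6).
-60 − 6 = -66;  -326 − 66 = -392;  -1276 − 392 = -1668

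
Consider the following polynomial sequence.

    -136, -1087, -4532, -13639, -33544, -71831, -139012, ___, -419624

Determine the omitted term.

-249007

Using the first 7 terms:
Δ: -951, -3445, -9107, -19905, -38287, -67181
Δ²: -2494, -5662, -10798, -18382, -28894
Δ³: -3168, -5136, -7584, -10512
Δ⁴: -1968, -2448, -2928
Δ⁵: -480, -480
Constant fifth difference = -480.
Extend forward: -2928 − 480 = -3408;  -10512 − 3408 = -13920;  -28894 − 13920 = -42814;  -67181 − 42814 = -109995;  -139012 − 109995 = -249007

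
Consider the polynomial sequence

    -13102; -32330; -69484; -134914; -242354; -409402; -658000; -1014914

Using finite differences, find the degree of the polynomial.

First differences: -19228, -37154, -65430, -107440, -167048, -248598, -356914
Second differences: -17926, -28276, -42010, -59608, -81550, -108316
Third differences: -10350, -13734, -17598, -21942, -26766
Fourth differences: -3384, -3864, -4344, -4824
Fifth differences: -480, -480, -480
The fifth differences are constant, so the polynomial has degree 5.

5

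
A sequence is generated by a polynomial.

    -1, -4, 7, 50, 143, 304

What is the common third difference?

D1: -3, 11, 43, 93, 161
D2: 14, 32, 50, 68
D3: 18, 18, 18

18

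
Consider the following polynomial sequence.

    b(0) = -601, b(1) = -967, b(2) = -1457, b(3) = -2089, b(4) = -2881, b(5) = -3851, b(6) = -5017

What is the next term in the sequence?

-6397

-366  -490  -632  -792  -970  -1166
-124  -142  -160  -178  -196
-18  -18  -18  -18
Constant third difference = -18, so extend:
-196 − 18 = -214;  -1166 − 214 = -1380;  -5017 − 1380 = -6397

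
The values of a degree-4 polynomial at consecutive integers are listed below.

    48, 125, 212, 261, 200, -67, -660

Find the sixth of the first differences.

Δ: 77, 87, 49, -61, -267, -593
Δ²: 10, -38, -110, -206, -326
Δ³: -48, -72, -96, -120
Δ⁴: -24, -24, -24

-593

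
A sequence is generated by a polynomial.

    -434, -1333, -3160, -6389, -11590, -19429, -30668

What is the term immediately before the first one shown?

Δ: -899, -1827, -3229, -5201, -7839, -11239
Δ²: -928, -1402, -1972, -2638, -3400
Δ³: -474, -570, -666, -762
Δ⁴: -96, -96, -96
The fourth differences are constant at -96.
Work back: -474 + 96 = -378;  -928 + 378 = -550;  -899 + 550 = -349;  -434 + 349 = -85

-85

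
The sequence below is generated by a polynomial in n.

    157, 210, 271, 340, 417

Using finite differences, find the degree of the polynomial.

2

Δ: 53, 61, 69, 77
Δ²: 8, 8, 8
The second differences are constant, so the polynomial has degree 2.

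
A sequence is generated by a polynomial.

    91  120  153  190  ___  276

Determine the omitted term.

231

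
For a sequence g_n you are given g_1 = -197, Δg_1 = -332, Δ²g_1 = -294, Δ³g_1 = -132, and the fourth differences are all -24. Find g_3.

-1155

Build the table forward from the leading diagonal:
Δ⁴: -24, -24, -24
Δ³: -132, -156, -180
Δ²: -294, -426, -582
Δ: -332, -626, -1052
g: -197, -529, -1155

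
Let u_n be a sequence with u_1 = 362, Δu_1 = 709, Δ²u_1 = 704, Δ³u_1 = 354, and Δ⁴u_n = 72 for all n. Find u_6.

Build the table forward from the leading diagonal:
D4: 72  72  72  72  72  72
D3: 354  426  498  570  642  714
D2: 704  1058  1484  1982  2552  3194
D1: 709  1413  2471  3955  5937  8489
u: 362  1071  2484  4955  8910  14847

14847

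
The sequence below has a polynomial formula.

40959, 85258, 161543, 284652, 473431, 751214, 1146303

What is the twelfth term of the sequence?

6280148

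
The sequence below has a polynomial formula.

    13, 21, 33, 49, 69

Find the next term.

93

D1: 8  12  16  20
D2: 4  4  4
Constant second difference = 4, so extend:
20 + 4 = 24;  69 + 24 = 93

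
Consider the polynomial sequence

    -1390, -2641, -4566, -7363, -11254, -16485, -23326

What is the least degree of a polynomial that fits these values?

First differences: -1251, -1925, -2797, -3891, -5231, -6841
Second differences: -674, -872, -1094, -1340, -1610
Third differences: -198, -222, -246, -270
Fourth differences: -24, -24, -24
The fourth differences are constant, so the polynomial has degree 4.

4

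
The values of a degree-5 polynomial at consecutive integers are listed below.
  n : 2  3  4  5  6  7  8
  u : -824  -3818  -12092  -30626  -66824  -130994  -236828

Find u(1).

Δ: -2994  -8274  -18534  -36198  -64170  -105834
Δ²: -5280  -10260  -17664  -27972  -41664
Δ³: -4980  -7404  -10308  -13692
Δ⁴: -2424  -2904  -3384
Δ⁵: -480  -480
The fifth differences are constant at -480.
Work back: -2424 + 480 = -1944;  -4980 + 1944 = -3036;  -5280 + 3036 = -2244;  -2994 + 2244 = -750;  -824 + 750 = -74

-74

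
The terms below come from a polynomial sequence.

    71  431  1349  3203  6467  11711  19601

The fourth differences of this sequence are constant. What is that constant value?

96

Δ: 360, 918, 1854, 3264, 5244, 7890
Δ²: 558, 936, 1410, 1980, 2646
Δ³: 378, 474, 570, 666
Δ⁴: 96, 96, 96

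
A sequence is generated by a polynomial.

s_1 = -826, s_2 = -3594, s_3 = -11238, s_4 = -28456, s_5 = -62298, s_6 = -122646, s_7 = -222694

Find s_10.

-952738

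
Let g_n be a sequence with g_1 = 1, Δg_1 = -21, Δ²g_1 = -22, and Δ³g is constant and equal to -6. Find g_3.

Build the table forward from the leading diagonal:
Δ³: -6  -6  -6
Δ²: -22  -28  -34
Δ: -21  -43  -71
g: 1  -20  -63

-63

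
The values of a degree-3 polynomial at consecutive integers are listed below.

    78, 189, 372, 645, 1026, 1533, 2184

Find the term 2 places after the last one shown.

Δ: 111  183  273  381  507  651
Δ²: 72  90  108  126  144
Δ³: 18  18  18  18
The third differences are constant (18).
144 + 18 = 162;  651 + 162 = 813;  2184 + 813 = 2997
162 + 18 = 180;  813 + 180 = 993;  2997 + 993 = 3990

3990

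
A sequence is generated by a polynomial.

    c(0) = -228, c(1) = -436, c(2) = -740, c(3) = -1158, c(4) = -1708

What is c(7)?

-4330

Δ: -208, -304, -418, -550
Δ²: -96, -114, -132
Δ³: -18, -18
The third differences are constant (-18).
-132 − 18 = -150;  -550 − 150 = -700;  -1708 − 700 = -2408
-150 − 18 = -168;  -700 − 168 = -868;  -2408 − 868 = -3276
-168 − 18 = -186;  -868 − 186 = -1054;  -3276 − 1054 = -4330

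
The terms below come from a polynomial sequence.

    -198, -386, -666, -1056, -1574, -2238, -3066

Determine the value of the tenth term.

-6714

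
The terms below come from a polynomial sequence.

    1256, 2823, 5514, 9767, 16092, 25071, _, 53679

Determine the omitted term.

37358

Using the first 6 terms:
D1: 1567, 2691, 4253, 6325, 8979
D2: 1124, 1562, 2072, 2654
D3: 438, 510, 582
D4: 72, 72
Constant fourth difference = 72.
Extend forward: 582 + 72 = 654;  2654 + 654 = 3308;  8979 + 3308 = 12287;  25071 + 12287 = 37358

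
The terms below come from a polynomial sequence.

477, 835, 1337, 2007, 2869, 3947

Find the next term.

5265

First differences: 358 , 502 , 670 , 862 , 1078
Second differences: 144 , 168 , 192 , 216
Third differences: 24 , 24 , 24
Constant third difference = 24, so extend:
216 + 24 = 240;  1078 + 240 = 1318;  3947 + 1318 = 5265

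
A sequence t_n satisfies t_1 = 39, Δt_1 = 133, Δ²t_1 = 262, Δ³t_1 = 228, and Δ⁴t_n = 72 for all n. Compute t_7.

10407

Build the table forward from the leading diagonal:
Δ⁴: 72  72  72  72  72  72  72
Δ³: 228  300  372  444  516  588  660
Δ²: 262  490  790  1162  1606  2122  2710
Δ: 133  395  885  1675  2837  4443  6565
t: 39  172  567  1452  3127  5964  10407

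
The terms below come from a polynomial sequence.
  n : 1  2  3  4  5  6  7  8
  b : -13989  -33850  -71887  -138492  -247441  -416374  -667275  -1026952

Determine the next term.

First differences: -19861  -38037  -66605  -108949  -168933  -250901  -359677
Second differences: -18176  -28568  -42344  -59984  -81968  -108776
Third differences: -10392  -13776  -17640  -21984  -26808
Fourth differences: -3384  -3864  -4344  -4824
Fifth differences: -480  -480  -480
The fifth differences are constant (-480).
-4824 − 480 = -5304;  -26808 − 5304 = -32112;  -108776 − 32112 = -140888;  -359677 − 140888 = -500565;  -1026952 − 500565 = -1527517

-1527517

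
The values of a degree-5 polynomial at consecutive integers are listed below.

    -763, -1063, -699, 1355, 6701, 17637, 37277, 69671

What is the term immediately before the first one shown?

-369

D1: -300  364  2054  5346  10936  19640  32394
D2: 664  1690  3292  5590  8704  12754
D3: 1026  1602  2298  3114  4050
D4: 576  696  816  936
D5: 120  120  120
The fifth differences are constant at 120.
Work back: 576 − 120 = 456;  1026 − 456 = 570;  664 − 570 = 94;  -300 − 94 = -394;  -763 + 394 = -369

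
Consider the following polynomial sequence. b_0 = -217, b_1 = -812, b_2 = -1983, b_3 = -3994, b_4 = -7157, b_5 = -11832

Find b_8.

-39249

D1: -595, -1171, -2011, -3163, -4675
D2: -576, -840, -1152, -1512
D3: -264, -312, -360
D4: -48, -48
The fourth differences are constant (-48).
-360 − 48 = -408;  -1512 − 408 = -1920;  -4675 − 1920 = -6595;  -11832 − 6595 = -18427
-408 − 48 = -456;  -1920 − 456 = -2376;  -6595 − 2376 = -8971;  -18427 − 8971 = -27398
-456 − 48 = -504;  -2376 − 504 = -2880;  -8971 − 2880 = -11851;  -27398 − 11851 = -39249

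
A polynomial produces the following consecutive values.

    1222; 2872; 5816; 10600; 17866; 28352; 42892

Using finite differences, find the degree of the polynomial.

1650, 2944, 4784, 7266, 10486, 14540
1294, 1840, 2482, 3220, 4054
546, 642, 738, 834
96, 96, 96
The fourth differences are constant, so the polynomial has degree 4.

4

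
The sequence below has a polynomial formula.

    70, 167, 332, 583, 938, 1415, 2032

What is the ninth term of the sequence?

First differences: 97 , 165 , 251 , 355 , 477 , 617
Second differences: 68 , 86 , 104 , 122 , 140
Third differences: 18 , 18 , 18 , 18
Third differences constant at 18.
140 + 18 = 158;  617 + 158 = 775;  2032 + 775 = 2807
158 + 18 = 176;  775 + 176 = 951;  2807 + 951 = 3758

3758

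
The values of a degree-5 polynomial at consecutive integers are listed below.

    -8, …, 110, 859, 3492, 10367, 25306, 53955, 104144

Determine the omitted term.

-9

Using the last 7 terms:
749, 2633, 6875, 14939, 28649, 50189
1884, 4242, 8064, 13710, 21540
2358, 3822, 5646, 7830
1464, 1824, 2184
360, 360
Constant fifth difference = 360.
Extend backward: 1464 − 360 = 1104;  2358 − 1104 = 1254;  1884 − 1254 = 630;  749 − 630 = 119;  110 − 119 = -9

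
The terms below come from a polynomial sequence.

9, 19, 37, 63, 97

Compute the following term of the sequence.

10, 18, 26, 34
8, 8, 8
Constant second difference = 8, so extend:
34 + 8 = 42;  97 + 42 = 139

139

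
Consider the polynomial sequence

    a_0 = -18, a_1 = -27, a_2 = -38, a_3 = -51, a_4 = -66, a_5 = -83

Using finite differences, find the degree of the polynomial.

-9, -11, -13, -15, -17
-2, -2, -2, -2
The second differences are constant, so the polynomial has degree 2.

2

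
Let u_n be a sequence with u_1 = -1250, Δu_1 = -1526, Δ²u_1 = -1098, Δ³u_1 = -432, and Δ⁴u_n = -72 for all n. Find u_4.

-9554

Build the table forward from the leading diagonal:
D4: -72, -72, -72, -72
D3: -432, -504, -576, -648
D2: -1098, -1530, -2034, -2610
D1: -1526, -2624, -4154, -6188
u: -1250, -2776, -5400, -9554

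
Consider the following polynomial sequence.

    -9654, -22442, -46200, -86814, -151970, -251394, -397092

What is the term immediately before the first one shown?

D1: -12788, -23758, -40614, -65156, -99424, -145698
D2: -10970, -16856, -24542, -34268, -46274
D3: -5886, -7686, -9726, -12006
D4: -1800, -2040, -2280
D5: -240, -240
The fifth differences are constant at -240.
Work back: -1800 + 240 = -1560;  -5886 + 1560 = -4326;  -10970 + 4326 = -6644;  -12788 + 6644 = -6144;  -9654 + 6144 = -3510

-3510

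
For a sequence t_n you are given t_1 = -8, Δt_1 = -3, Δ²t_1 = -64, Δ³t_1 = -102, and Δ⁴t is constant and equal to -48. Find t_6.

-1923

Build the table forward from the leading diagonal:
D4: -48  -48  -48  -48  -48  -48
D3: -102  -150  -198  -246  -294  -342
D2: -64  -166  -316  -514  -760  -1054
D1: -3  -67  -233  -549  -1063  -1823
t: -8  -11  -78  -311  -860  -1923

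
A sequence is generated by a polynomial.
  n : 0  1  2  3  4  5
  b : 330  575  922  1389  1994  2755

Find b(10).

First differences: 245  347  467  605  761
Second differences: 102  120  138  156
Third differences: 18  18  18
Third differences constant at 18.
156 + 18 = 174;  761 + 174 = 935;  2755 + 935 = 3690
174 + 18 = 192;  935 + 192 = 1127;  3690 + 1127 = 4817
192 + 18 = 210;  1127 + 210 = 1337;  4817 + 1337 = 6154
210 + 18 = 228;  1337 + 228 = 1565;  6154 + 1565 = 7719
228 + 18 = 246;  1565 + 246 = 1811;  7719 + 1811 = 9530

9530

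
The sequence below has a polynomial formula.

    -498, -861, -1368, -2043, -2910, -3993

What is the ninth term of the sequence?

First differences: -363, -507, -675, -867, -1083
Second differences: -144, -168, -192, -216
Third differences: -24, -24, -24
The third differences are constant (-24).
-216 − 24 = -240;  -1083 − 240 = -1323;  -3993 − 1323 = -5316
-240 − 24 = -264;  -1323 − 264 = -1587;  -5316 − 1587 = -6903
-264 − 24 = -288;  -1587 − 288 = -1875;  -6903 − 1875 = -8778

-8778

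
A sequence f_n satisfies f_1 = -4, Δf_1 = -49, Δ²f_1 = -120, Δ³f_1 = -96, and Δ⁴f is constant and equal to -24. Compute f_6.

-2529

Build the table forward from the leading diagonal:
Δ⁴: -24, -24, -24, -24, -24, -24
Δ³: -96, -120, -144, -168, -192, -216
Δ²: -120, -216, -336, -480, -648, -840
Δ: -49, -169, -385, -721, -1201, -1849
f: -4, -53, -222, -607, -1328, -2529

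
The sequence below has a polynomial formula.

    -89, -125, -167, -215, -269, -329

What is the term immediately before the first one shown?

-59

Δ: -36  -42  -48  -54  -60
Δ²: -6  -6  -6  -6
The second differences are constant at -6.
Work back: -36 + 6 = -30;  -89 + 30 = -59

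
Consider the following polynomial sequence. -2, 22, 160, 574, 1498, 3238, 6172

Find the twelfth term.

D1: 24 , 138 , 414 , 924 , 1740 , 2934
D2: 114 , 276 , 510 , 816 , 1194
D3: 162 , 234 , 306 , 378
D4: 72 , 72 , 72
Fourth differences constant at 72.
378 + 72 = 450;  1194 + 450 = 1644;  2934 + 1644 = 4578;  6172 + 4578 = 10750
450 + 72 = 522;  1644 + 522 = 2166;  4578 + 2166 = 6744;  10750 + 6744 = 17494
522 + 72 = 594;  2166 + 594 = 2760;  6744 + 2760 = 9504;  17494 + 9504 = 26998
594 + 72 = 666;  2760 + 666 = 3426;  9504 + 3426 = 12930;  26998 + 12930 = 39928
666 + 72 = 738;  3426 + 738 = 4164;  12930 + 4164 = 17094;  39928 + 17094 = 57022

57022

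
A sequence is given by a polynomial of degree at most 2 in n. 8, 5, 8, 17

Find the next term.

32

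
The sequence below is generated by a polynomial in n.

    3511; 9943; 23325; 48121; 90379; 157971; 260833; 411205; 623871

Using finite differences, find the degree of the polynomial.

6432, 13382, 24796, 42258, 67592, 102862, 150372, 212666
6950, 11414, 17462, 25334, 35270, 47510, 62294
4464, 6048, 7872, 9936, 12240, 14784
1584, 1824, 2064, 2304, 2544
240, 240, 240, 240
The fifth differences are constant, so the polynomial has degree 5.

5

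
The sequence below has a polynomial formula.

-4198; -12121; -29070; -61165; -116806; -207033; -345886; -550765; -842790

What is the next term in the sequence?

-1247161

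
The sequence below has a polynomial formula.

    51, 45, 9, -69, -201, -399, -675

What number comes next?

-6 , -36 , -78 , -132 , -198 , -276
-30 , -42 , -54 , -66 , -78
-12 , -12 , -12 , -12
Third differences constant at -12.
-78 − 12 = -90;  -276 − 90 = -366;  -675 − 366 = -1041

-1041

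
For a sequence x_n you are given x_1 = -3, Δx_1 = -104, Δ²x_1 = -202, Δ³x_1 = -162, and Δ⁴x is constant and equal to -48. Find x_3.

-413

Build the table forward from the leading diagonal:
Δ⁴: -48  -48  -48
Δ³: -162  -210  -258
Δ²: -202  -364  -574
Δ: -104  -306  -670
x: -3  -107  -413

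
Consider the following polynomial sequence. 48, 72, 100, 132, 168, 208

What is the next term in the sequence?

252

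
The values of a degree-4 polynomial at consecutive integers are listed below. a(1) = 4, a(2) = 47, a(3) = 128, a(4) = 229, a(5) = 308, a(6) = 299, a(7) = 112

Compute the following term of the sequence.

-367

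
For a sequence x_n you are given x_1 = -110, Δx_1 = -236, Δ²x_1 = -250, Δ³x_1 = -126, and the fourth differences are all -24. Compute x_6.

-5170

Build the table forward from the leading diagonal:
D4: -24, -24, -24, -24, -24, -24
D3: -126, -150, -174, -198, -222, -246
D2: -250, -376, -526, -700, -898, -1120
D1: -236, -486, -862, -1388, -2088, -2986
x: -110, -346, -832, -1694, -3082, -5170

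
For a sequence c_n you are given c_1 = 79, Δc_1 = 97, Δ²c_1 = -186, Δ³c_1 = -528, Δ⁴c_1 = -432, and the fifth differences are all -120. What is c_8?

Build the table forward from the leading diagonal:
D5: -120  -120  -120  -120  -120  -120  -120  -120
D4: -432  -552  -672  -792  -912  -1032  -1152  -1272
D3: -528  -960  -1512  -2184  -2976  -3888  -4920  -6072
D2: -186  -714  -1674  -3186  -5370  -8346  -12234  -17154
D1: 97  -89  -803  -2477  -5663  -11033  -19379  -31613
c: 79  176  87  -716  -3193  -8856  -19889  -39268

-39268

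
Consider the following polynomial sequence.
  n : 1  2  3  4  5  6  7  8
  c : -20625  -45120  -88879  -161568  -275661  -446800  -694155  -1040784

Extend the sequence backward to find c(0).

D1: -24495  -43759  -72689  -114093  -171139  -247355  -346629
D2: -19264  -28930  -41404  -57046  -76216  -99274
D3: -9666  -12474  -15642  -19170  -23058
D4: -2808  -3168  -3528  -3888
D5: -360  -360  -360
The fifth differences are constant at -360.
Work back: -2808 + 360 = -2448;  -9666 + 2448 = -7218;  -19264 + 7218 = -12046;  -24495 + 12046 = -12449;  -20625 + 12449 = -8176

-8176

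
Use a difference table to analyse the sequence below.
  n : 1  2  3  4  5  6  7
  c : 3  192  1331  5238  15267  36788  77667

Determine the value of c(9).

264323

First differences: 189 , 1139 , 3907 , 10029 , 21521 , 40879
Second differences: 950 , 2768 , 6122 , 11492 , 19358
Third differences: 1818 , 3354 , 5370 , 7866
Fourth differences: 1536 , 2016 , 2496
Fifth differences: 480 , 480
Constant fifth difference = 480, so extend:
2496 + 480 = 2976;  7866 + 2976 = 10842;  19358 + 10842 = 30200;  40879 + 30200 = 71079;  77667 + 71079 = 148746
2976 + 480 = 3456;  10842 + 3456 = 14298;  30200 + 14298 = 44498;  71079 + 44498 = 115577;  148746 + 115577 = 264323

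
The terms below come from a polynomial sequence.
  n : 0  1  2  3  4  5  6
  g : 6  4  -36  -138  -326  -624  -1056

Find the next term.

-2  -40  -102  -188  -298  -432
-38  -62  -86  -110  -134
-24  -24  -24  -24
Constant third difference = -24, so extend:
-134 − 24 = -158;  -432 − 158 = -590;  -1056 − 590 = -1646

-1646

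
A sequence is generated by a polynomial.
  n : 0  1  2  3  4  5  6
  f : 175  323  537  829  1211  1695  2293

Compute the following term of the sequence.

First differences: 148  214  292  382  484  598
Second differences: 66  78  90  102  114
Third differences: 12  12  12  12
Constant third difference = 12, so extend:
114 + 12 = 126;  598 + 126 = 724;  2293 + 724 = 3017

3017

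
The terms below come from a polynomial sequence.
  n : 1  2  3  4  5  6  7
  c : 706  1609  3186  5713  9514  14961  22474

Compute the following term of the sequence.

32521

D1: 903  1577  2527  3801  5447  7513
D2: 674  950  1274  1646  2066
D3: 276  324  372  420
D4: 48  48  48
Constant fourth difference = 48, so extend:
420 + 48 = 468;  2066 + 468 = 2534;  7513 + 2534 = 10047;  22474 + 10047 = 32521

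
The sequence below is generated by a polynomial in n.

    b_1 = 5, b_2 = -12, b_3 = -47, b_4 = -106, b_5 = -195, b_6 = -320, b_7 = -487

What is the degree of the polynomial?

Δ: -17, -35, -59, -89, -125, -167
Δ²: -18, -24, -30, -36, -42
Δ³: -6, -6, -6, -6
The third differences are constant, so the polynomial has degree 3.

3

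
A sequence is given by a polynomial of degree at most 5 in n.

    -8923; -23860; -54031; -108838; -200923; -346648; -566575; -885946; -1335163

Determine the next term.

-1950268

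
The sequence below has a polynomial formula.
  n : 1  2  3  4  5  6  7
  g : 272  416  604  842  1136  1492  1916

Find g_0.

166

First differences: 144, 188, 238, 294, 356, 424
Second differences: 44, 50, 56, 62, 68
Third differences: 6, 6, 6, 6
The third differences are constant at 6.
Work back: 44 − 6 = 38;  144 − 38 = 106;  272 − 106 = 166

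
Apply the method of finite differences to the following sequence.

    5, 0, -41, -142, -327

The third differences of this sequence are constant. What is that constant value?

-24

D1: -5, -41, -101, -185
D2: -36, -60, -84
D3: -24, -24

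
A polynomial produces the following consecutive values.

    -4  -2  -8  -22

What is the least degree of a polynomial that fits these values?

2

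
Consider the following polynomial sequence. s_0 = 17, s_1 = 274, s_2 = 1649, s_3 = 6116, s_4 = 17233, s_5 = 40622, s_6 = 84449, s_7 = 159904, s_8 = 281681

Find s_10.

First differences: 257  1375  4467  11117  23389  43827  75455  121777
Second differences: 1118  3092  6650  12272  20438  31628  46322
Third differences: 1974  3558  5622  8166  11190  14694
Fourth differences: 1584  2064  2544  3024  3504
Fifth differences: 480  480  480  480
Constant fifth difference = 480, so extend:
3504 + 480 = 3984;  14694 + 3984 = 18678;  46322 + 18678 = 65000;  121777 + 65000 = 186777;  281681 + 186777 = 468458
3984 + 480 = 4464;  18678 + 4464 = 23142;  65000 + 23142 = 88142;  186777 + 88142 = 274919;  468458 + 274919 = 743377

743377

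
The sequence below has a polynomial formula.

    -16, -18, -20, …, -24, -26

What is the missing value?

Using the first 3 terms:
Δ: -2, -2
Constant first difference = -2.
Extend forward: -20 − 2 = -22

-22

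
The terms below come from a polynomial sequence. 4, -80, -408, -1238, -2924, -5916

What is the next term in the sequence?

-10760

First differences: -84, -328, -830, -1686, -2992
Second differences: -244, -502, -856, -1306
Third differences: -258, -354, -450
Fourth differences: -96, -96
Constant fourth difference = -96, so extend:
-450 − 96 = -546;  -1306 − 546 = -1852;  -2992 − 1852 = -4844;  -5916 − 4844 = -10760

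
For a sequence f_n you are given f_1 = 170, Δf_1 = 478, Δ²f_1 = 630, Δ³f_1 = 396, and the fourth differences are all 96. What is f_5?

Build the table forward from the leading diagonal:
Fourth differences: 96  96  96  96  96
Third differences: 396  492  588  684  780
Second differences: 630  1026  1518  2106  2790
First differences: 478  1108  2134  3652  5758
f: 170  648  1756  3890  7542

7542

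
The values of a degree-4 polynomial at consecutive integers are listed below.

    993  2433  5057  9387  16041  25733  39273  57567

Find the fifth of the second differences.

3848

Δ: 1440, 2624, 4330, 6654, 9692, 13540, 18294
Δ²: 1184, 1706, 2324, 3038, 3848, 4754
Δ³: 522, 618, 714, 810, 906
Δ⁴: 96, 96, 96, 96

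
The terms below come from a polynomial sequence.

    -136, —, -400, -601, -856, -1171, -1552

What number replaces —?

-247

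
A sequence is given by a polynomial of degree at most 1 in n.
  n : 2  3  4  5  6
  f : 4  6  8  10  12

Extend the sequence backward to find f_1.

First differences: 2  2  2  2
The first differences are constant at 2.
Work back: 4 − 2 = 2

2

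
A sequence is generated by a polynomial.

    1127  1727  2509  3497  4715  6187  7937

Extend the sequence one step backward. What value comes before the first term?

600  782  988  1218  1472  1750
182  206  230  254  278
24  24  24  24
The third differences are constant at 24.
Work back: 182 − 24 = 158;  600 − 158 = 442;  1127 − 442 = 685

685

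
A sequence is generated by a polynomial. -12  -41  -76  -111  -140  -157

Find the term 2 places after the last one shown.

-131

-29 , -35 , -35 , -29 , -17
-6 , 0 , 6 , 12
6 , 6 , 6
Third differences constant at 6.
12 + 6 = 18;  -17 + 18 = 1;  -157 + 1 = -156
18 + 6 = 24;  1 + 24 = 25;  -156 + 25 = -131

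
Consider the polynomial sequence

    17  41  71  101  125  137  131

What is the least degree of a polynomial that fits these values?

D1: 24, 30, 30, 24, 12, -6
D2: 6, 0, -6, -12, -18
D3: -6, -6, -6, -6
The third differences are constant, so the polynomial has degree 3.

3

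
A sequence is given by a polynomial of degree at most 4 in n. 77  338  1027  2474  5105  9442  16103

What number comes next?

Δ: 261 , 689 , 1447 , 2631 , 4337 , 6661
Δ²: 428 , 758 , 1184 , 1706 , 2324
Δ³: 330 , 426 , 522 , 618
Δ⁴: 96 , 96 , 96
The fourth differences are constant (96).
618 + 96 = 714;  2324 + 714 = 3038;  6661 + 3038 = 9699;  16103 + 9699 = 25802

25802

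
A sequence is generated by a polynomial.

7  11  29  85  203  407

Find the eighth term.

1169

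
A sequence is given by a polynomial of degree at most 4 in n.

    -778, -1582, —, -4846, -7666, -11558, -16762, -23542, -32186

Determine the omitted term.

-2882

Using the last 6 terms:
D1: -2820  -3892  -5204  -6780  -8644
D2: -1072  -1312  -1576  -1864
D3: -240  -264  -288
D4: -24  -24
Constant fourth difference = -24.
Extend backward: -240 + 24 = -216;  -1072 + 216 = -856;  -2820 + 856 = -1964;  -4846 + 1964 = -2882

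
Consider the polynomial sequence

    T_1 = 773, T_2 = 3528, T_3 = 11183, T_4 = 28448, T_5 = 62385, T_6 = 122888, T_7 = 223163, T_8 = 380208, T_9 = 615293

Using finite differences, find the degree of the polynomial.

First differences: 2755, 7655, 17265, 33937, 60503, 100275, 157045, 235085
Second differences: 4900, 9610, 16672, 26566, 39772, 56770, 78040
Third differences: 4710, 7062, 9894, 13206, 16998, 21270
Fourth differences: 2352, 2832, 3312, 3792, 4272
Fifth differences: 480, 480, 480, 480
The fifth differences are constant, so the polynomial has degree 5.

5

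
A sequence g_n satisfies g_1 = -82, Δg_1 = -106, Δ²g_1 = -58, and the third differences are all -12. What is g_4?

Build the table forward from the leading diagonal:
D3: -12, -12, -12, -12
D2: -58, -70, -82, -94
D1: -106, -164, -234, -316
g: -82, -188, -352, -586

-586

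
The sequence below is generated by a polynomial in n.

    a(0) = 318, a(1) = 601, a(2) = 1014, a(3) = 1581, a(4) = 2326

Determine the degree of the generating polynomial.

First differences: 283, 413, 567, 745
Second differences: 130, 154, 178
Third differences: 24, 24
The third differences are constant, so the polynomial has degree 3.

3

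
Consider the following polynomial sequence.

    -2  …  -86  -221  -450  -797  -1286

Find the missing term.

-21

Using the last 5 terms:
Δ: -135, -229, -347, -489
Δ²: -94, -118, -142
Δ³: -24, -24
Constant third difference = -24.
Extend backward: -94 + 24 = -70;  -135 + 70 = -65;  -86 + 65 = -21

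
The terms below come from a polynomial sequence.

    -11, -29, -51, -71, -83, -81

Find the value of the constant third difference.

Δ: -18, -22, -20, -12, 2
Δ²: -4, 2, 8, 14
Δ³: 6, 6, 6

6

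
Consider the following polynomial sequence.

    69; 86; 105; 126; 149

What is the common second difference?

2

First differences: 17, 19, 21, 23
Second differences: 2, 2, 2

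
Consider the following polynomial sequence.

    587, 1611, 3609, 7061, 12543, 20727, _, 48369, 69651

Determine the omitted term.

Using the first 6 terms:
1024, 1998, 3452, 5482, 8184
974, 1454, 2030, 2702
480, 576, 672
96, 96
Constant fourth difference = 96.
Extend forward: 672 + 96 = 768;  2702 + 768 = 3470;  8184 + 3470 = 11654;  20727 + 11654 = 32381

32381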